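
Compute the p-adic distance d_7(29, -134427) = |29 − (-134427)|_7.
d_7(29, -134427) = 1/16807

Step 1 — x − y = 29 − (-134427) = 134456. Step 2 — v_7(134456) = 5 (factor: 134456 = (7^5 · 8); the sign does not affect v_p). Step 3 — |x − y|_7 = 7^{-5} = 1/16807.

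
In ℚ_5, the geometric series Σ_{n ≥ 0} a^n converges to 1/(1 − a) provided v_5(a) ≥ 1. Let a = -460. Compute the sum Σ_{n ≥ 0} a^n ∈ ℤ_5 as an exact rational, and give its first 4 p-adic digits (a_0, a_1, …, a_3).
Σ a^n = 1/(1 − a) = 1/461;  first 4 digits = (1, 3, 0, 1)

v_5(a) = 1 ≥ 1, so the series converges in ℤ_5 to 1/(1 − a) = 1/(1 − (-460)) = 1/461. Expand this rational in ℤ_5: compute digits iteratively via d_i = x_i mod 5, x_{i+1} = (x_i − d_i)/5. The first 4 digits are (1, 3, 0, 1).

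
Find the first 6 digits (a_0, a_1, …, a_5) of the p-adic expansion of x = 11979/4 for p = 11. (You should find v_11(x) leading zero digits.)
(a_0, …, a_5) = (0, 0, 0, 5, 8, 2)

v_11(11979/4) = 3, so a_0 = ... = a_2 = 0. Factor out: x = 11^3 · u with u = 9/4 a unit in ℤ_11. Expand u iteratively via a_{v+i} = u_i mod 11, u_{i+1} = (u_i − a_{v+i})/11:
  u_0 = 9/4;  a_3 = 5;  u_1 = (u_0 − 5)/11 = -1/4
  u_1 = -1/4;  a_4 = 8;  u_2 = (u_1 − 8)/11 = -3/4
  u_2 = -3/4;  a_5 = 2;  u_3 = (u_2 − 2)/11 = -1/4
Digits: (0, 0, 0, 5, 8, 2).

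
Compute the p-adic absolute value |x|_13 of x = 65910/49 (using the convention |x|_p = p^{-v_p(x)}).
|65910/49|_13 = 1/2197

Step 1 — compute v_13(x) by factoring powers of 13 out of the numerator and denominator: v_13(65910/49) = 3. Step 2 — apply |x|_p = p^{-v_p(x)} = 13^{-3} = 1/2197.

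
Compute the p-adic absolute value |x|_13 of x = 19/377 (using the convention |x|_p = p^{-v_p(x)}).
|19/377|_13 = 13

Step 1 — compute v_13(x) by factoring powers of 13 out of the numerator and denominator: v_13(19/377) = -1. Step 2 — apply |x|_p = p^{-v_p(x)} = 13^{1} = 13.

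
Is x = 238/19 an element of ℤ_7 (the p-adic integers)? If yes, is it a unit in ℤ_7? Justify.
x ∈ ℤ_7 but not a unit; v_7(x) = 1 > 0

ℤ_7 = {x ∈ ℚ_7 : v_7(x) ≥ 0} and ℤ_7^× = {x ∈ ℤ_7 : v_7(x) = 0}. Here v_7(238/19) = v_7(num) − v_7(den) = 1; compare against these criteria.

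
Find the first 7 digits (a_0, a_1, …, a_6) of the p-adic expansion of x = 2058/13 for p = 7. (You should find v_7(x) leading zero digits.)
(a_0, …, a_6) = (0, 0, 0, 1, 1, 2, 4)

v_7(2058/13) = 3, so a_0 = ... = a_2 = 0. Factor out: x = 7^3 · u with u = 6/13 a unit in ℤ_7. Expand u iteratively via a_{v+i} = u_i mod 7, u_{i+1} = (u_i − a_{v+i})/7:
  u_0 = 6/13;  a_3 = 1;  u_1 = (u_0 − 1)/7 = -1/13
  u_1 = -1/13;  a_4 = 1;  u_2 = (u_1 − 1)/7 = -2/13
  u_2 = -2/13;  a_5 = 2;  u_3 = (u_2 − 2)/7 = -4/13
  u_3 = -4/13;  a_6 = 4;  u_4 = (u_3 − 4)/7 = -8/13
Digits: (0, 0, 0, 1, 1, 2, 4).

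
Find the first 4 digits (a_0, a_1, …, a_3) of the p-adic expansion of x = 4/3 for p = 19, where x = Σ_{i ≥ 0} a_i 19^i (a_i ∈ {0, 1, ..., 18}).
(a_0, …, a_3) = (14, 12, 12, 12)

v_19(4/3) = 0 (numerator and denominator both coprime to 19), so x ∈ ℤ_19^×. Compute digits iteratively via a_i = x_i mod 19, x_{i+1} = (x_i − a_i)/19, with x_0 = x:
  x_0 = 4/3;  a_0 = 14;  x_1 = (x_0 − 14)/19 = -2/3
  x_1 = -2/3;  a_1 = 12;  x_2 = (x_1 − 12)/19 = -2/3
  x_2 = -2/3;  a_2 = 12;  x_3 = (x_2 − 12)/19 = -2/3
  x_3 = -2/3;  a_3 = 12;  x_4 = (x_3 − 12)/19 = -2/3
Digits: (14, 12, 12, 12).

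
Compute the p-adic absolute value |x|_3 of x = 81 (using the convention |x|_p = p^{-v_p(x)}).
|81|_3 = 1/81

Step 1 — compute v_3(x) by factoring powers of 3 out of the numerator and denominator: v_3(81) = 4. Step 2 — apply |x|_p = p^{-v_p(x)} = 3^{-4} = 1/81.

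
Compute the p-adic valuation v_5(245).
v_5(245) = 1

v_5(n) is the largest exponent k such that 5^k divides n. Factor out: 245 = 5^1 · 49. (Sign doesn't affect v_p.) So v_5(245) = 1.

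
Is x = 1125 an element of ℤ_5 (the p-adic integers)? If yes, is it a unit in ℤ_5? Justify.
x ∈ ℤ_5 but not a unit; v_5(x) = 3 > 0

ℤ_5 = {x ∈ ℚ_5 : v_5(x) ≥ 0} and ℤ_5^× = {x ∈ ℤ_5 : v_5(x) = 0}. Here v_5(1125) = v_5(num) − v_5(den) = 3; compare against these criteria.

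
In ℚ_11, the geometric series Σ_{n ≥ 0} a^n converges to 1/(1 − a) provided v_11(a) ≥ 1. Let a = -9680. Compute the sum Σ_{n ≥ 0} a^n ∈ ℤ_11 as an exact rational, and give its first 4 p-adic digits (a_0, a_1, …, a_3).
Σ a^n = 1/(1 − a) = 1/9681;  first 4 digits = (1, 0, 8, 3)

v_11(a) = 2 ≥ 1, so the series converges in ℤ_11 to 1/(1 − a) = 1/(1 − (-9680)) = 1/9681. Expand this rational in ℤ_11: compute digits iteratively via d_i = x_i mod 11, x_{i+1} = (x_i − d_i)/11. The first 4 digits are (1, 0, 8, 3).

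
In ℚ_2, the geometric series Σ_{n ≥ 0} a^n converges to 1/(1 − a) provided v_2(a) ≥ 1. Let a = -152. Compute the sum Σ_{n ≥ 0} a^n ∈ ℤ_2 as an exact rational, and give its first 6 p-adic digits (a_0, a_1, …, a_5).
Σ a^n = 1/(1 − a) = 1/153;  first 6 digits = (1, 0, 0, 1, 0, 1)

v_2(a) = 3 ≥ 1, so the series converges in ℤ_2 to 1/(1 − a) = 1/(1 − (-152)) = 1/153. Expand this rational in ℤ_2: compute digits iteratively via d_i = x_i mod 2, x_{i+1} = (x_i − d_i)/2. The first 6 digits are (1, 0, 0, 1, 0, 1).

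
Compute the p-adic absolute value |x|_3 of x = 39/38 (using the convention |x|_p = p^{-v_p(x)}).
|39/38|_3 = 1/3

Step 1 — compute v_3(x) by factoring powers of 3 out of the numerator and denominator: v_3(39/38) = 1. Step 2 — apply |x|_p = p^{-v_p(x)} = 3^{-1} = 1/3.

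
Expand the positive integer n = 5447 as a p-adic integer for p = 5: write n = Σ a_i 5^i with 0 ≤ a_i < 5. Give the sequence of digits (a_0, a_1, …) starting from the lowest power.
(a_0, a_1, …) = (2, 4, 2, 3, 3, 1)

Repeated division by 5 gives the digits low-to-high: 5447 = 2 + 4·5^1 + 2·5^2 + 3·5^3 + 3·5^4 + 1·5^5. Digit sequence: (2, 4, 2, 3, 3, 1).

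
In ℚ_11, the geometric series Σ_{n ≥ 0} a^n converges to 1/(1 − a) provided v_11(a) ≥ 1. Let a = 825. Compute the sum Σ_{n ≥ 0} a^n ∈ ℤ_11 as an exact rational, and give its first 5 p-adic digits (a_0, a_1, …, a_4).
Σ a^n = 1/(1 − a) = -1/824;  first 5 digits = (1, 9, 10, 8, 2)

v_11(a) = 1 ≥ 1, so the series converges in ℤ_11 to 1/(1 − a) = 1/(1 − 825) = -1/824. Expand this rational in ℤ_11: compute digits iteratively via d_i = x_i mod 11, x_{i+1} = (x_i − d_i)/11. The first 5 digits are (1, 9, 10, 8, 2).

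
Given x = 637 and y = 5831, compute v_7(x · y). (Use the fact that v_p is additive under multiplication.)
v_7(3714347) = 5

v_p(x) = 2 (factor: 637 = 7^2 · 13); v_p(y) = 3 (factor: 5831 = 7^3 · 17). Additivity: v_p(xy) = v_p(x) + v_p(y) = 2 + 3 = 5. (Direct check: xy = 3714347 = 7^5 · (221).)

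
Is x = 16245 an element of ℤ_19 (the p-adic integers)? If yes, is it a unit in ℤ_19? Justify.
x ∈ ℤ_19 but not a unit; v_19(x) = 2 > 0

ℤ_19 = {x ∈ ℚ_19 : v_19(x) ≥ 0} and ℤ_19^× = {x ∈ ℤ_19 : v_19(x) = 0}. Here v_19(16245) = v_19(num) − v_19(den) = 2; compare against these criteria.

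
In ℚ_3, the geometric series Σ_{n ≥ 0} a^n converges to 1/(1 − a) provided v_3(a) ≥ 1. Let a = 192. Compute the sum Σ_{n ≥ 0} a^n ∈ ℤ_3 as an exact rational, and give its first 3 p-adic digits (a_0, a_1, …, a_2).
Σ a^n = 1/(1 − a) = -1/191;  first 3 digits = (1, 1, 1)

v_3(a) = 1 ≥ 1, so the series converges in ℤ_3 to 1/(1 − a) = 1/(1 − 192) = -1/191. Expand this rational in ℤ_3: compute digits iteratively via d_i = x_i mod 3, x_{i+1} = (x_i − d_i)/3. The first 3 digits are (1, 1, 1).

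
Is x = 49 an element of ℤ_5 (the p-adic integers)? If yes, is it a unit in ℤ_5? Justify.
x ∈ ℤ_5^× (unit); v_5(x) = 0

ℤ_5 = {x ∈ ℚ_5 : v_5(x) ≥ 0} and ℤ_5^× = {x ∈ ℤ_5 : v_5(x) = 0}. Here v_5(49) = v_5(num) − v_5(den) = 0; compare against these criteria.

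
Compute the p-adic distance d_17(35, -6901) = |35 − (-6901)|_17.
d_17(35, -6901) = 1/289

Step 1 — x − y = 35 − (-6901) = 6936. Step 2 — v_17(6936) = 2 (factor: 6936 = (17^2 · 24); the sign does not affect v_p). Step 3 — |x − y|_17 = 17^{-2} = 1/289.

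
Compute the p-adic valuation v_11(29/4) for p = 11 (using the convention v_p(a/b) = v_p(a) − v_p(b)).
v_11(29/4) = 0

Factor powers of 11 from the numerator and denominator of the reduced fraction: 29 = 11^0 · 29 and 4 = 11^0 · 4. Apply v_p(a/b) = v_p(a) − v_p(b): v_11(29/4) = 0 − 0 = 0.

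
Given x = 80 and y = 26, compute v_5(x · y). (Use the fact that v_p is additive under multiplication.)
v_5(2080) = 1

v_p(x) = 1 (factor: 80 = 5^1 · 16); v_p(y) = 0 (factor: 26 = 5^0 · 26). Additivity: v_p(xy) = v_p(x) + v_p(y) = 1 + 0 = 1. (Direct check: xy = 2080 = 5^1 · (416).)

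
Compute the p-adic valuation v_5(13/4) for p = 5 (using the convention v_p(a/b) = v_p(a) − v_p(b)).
v_5(13/4) = 0

Factor powers of 5 from the numerator and denominator of the reduced fraction: 13 = 5^0 · 13 and 4 = 5^0 · 4. Apply v_p(a/b) = v_p(a) − v_p(b): v_5(13/4) = 0 − 0 = 0.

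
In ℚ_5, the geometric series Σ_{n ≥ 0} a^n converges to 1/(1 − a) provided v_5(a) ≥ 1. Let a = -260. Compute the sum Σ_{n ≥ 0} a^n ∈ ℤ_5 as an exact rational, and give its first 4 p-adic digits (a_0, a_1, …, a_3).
Σ a^n = 1/(1 − a) = 1/261;  first 4 digits = (1, 3, 3, 0)

v_5(a) = 1 ≥ 1, so the series converges in ℤ_5 to 1/(1 − a) = 1/(1 − (-260)) = 1/261. Expand this rational in ℤ_5: compute digits iteratively via d_i = x_i mod 5, x_{i+1} = (x_i − d_i)/5. The first 4 digits are (1, 3, 3, 0).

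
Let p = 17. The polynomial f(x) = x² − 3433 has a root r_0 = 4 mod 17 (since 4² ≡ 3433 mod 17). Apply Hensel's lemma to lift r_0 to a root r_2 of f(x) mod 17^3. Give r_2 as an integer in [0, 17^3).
r_2 = 973 (mod 4913)

Hensel's recurrence: r_{i+1} = r_i − f(r_i)·(f′(r_i))^{-1} mod 17^{i+2}, with f′(x) = 2x. Iterate:
  r_0 = 4 (mod 17)
  r_1 = 106 (mod 289)
  r_2 = 973 (mod 4913)
Final: r_2 = 973, and one checks f(r_2) ≡ 0 mod 17^3.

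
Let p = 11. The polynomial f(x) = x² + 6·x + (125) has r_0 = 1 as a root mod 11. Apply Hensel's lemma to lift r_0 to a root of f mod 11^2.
r_1 = 45 (mod 121)

Hensel: r_{i+1} = r_i − f(r_i)·(f′(r_i))^{-1} mod 11^{i+2}, f′(x) = 2x + 6. Iterate:
  r_0 = 1 (mod 11)
  r_1 = 45 (mod 121)
Final: r = 45 satisfies f(r) ≡ 0 mod 11^2.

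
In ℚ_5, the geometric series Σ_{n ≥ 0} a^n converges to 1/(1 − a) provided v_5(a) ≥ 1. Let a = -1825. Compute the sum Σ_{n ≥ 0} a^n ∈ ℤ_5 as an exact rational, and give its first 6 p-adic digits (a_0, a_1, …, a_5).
Σ a^n = 1/(1 − a) = 1/1826;  first 6 digits = (1, 0, 2, 0, 1, 0)

v_5(a) = 2 ≥ 1, so the series converges in ℤ_5 to 1/(1 − a) = 1/(1 − (-1825)) = 1/1826. Expand this rational in ℤ_5: compute digits iteratively via d_i = x_i mod 5, x_{i+1} = (x_i − d_i)/5. The first 6 digits are (1, 0, 2, 0, 1, 0).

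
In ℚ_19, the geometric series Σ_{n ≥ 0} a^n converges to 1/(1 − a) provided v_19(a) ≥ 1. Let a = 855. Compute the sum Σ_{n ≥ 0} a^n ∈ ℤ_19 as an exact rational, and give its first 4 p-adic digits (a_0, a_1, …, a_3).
Σ a^n = 1/(1 − a) = -1/854;  first 4 digits = (1, 7, 13, 12)

v_19(a) = 1 ≥ 1, so the series converges in ℤ_19 to 1/(1 − a) = 1/(1 − 855) = -1/854. Expand this rational in ℤ_19: compute digits iteratively via d_i = x_i mod 19, x_{i+1} = (x_i − d_i)/19. The first 4 digits are (1, 7, 13, 12).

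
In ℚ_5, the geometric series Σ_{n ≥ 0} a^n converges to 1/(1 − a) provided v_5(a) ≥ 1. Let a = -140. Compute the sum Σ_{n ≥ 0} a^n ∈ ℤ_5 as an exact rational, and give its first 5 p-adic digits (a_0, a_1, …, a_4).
Σ a^n = 1/(1 − a) = 1/141;  first 5 digits = (1, 2, 3, 3, 1)

v_5(a) = 1 ≥ 1, so the series converges in ℤ_5 to 1/(1 − a) = 1/(1 − (-140)) = 1/141. Expand this rational in ℤ_5: compute digits iteratively via d_i = x_i mod 5, x_{i+1} = (x_i − d_i)/5. The first 5 digits are (1, 2, 3, 3, 1).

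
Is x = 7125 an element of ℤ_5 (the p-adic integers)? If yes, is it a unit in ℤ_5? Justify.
x ∈ ℤ_5 but not a unit; v_5(x) = 3 > 0

ℤ_5 = {x ∈ ℚ_5 : v_5(x) ≥ 0} and ℤ_5^× = {x ∈ ℤ_5 : v_5(x) = 0}. Here v_5(7125) = v_5(num) − v_5(den) = 3; compare against these criteria.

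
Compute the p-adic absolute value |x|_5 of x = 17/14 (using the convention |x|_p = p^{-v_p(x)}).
|17/14|_5 = 1

Step 1 — compute v_5(x) by factoring powers of 5 out of the numerator and denominator: v_5(17/14) = 0. Step 2 — apply |x|_p = p^{-v_p(x)} = 5^{0} = 1.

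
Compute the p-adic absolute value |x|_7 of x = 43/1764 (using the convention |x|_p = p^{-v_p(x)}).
|43/1764|_7 = 49

Step 1 — compute v_7(x) by factoring powers of 7 out of the numerator and denominator: v_7(43/1764) = -2. Step 2 — apply |x|_p = p^{-v_p(x)} = 7^{2} = 49.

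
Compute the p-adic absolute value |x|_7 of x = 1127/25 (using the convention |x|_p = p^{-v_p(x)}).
|1127/25|_7 = 1/49

Step 1 — compute v_7(x) by factoring powers of 7 out of the numerator and denominator: v_7(1127/25) = 2. Step 2 — apply |x|_p = p^{-v_p(x)} = 7^{-2} = 1/49.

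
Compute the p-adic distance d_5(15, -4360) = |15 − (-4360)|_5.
d_5(15, -4360) = 1/625

Step 1 — x − y = 15 − (-4360) = 4375. Step 2 — v_5(4375) = 4 (factor: 4375 = (5^4 · 7); the sign does not affect v_p). Step 3 — |x − y|_5 = 5^{-4} = 1/625.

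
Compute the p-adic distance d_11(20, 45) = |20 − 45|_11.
d_11(20, 45) = 1

Step 1 — x − y = 20 − 45 = -25. Step 2 — v_11(-25) = 0 (factor: -25 = −(11^0 · 25); the sign does not affect v_p). Step 3 — |x − y|_11 = 11^{0} = 1.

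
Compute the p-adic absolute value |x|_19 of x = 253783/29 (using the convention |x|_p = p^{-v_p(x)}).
|253783/29|_19 = 1/6859

Step 1 — compute v_19(x) by factoring powers of 19 out of the numerator and denominator: v_19(253783/29) = 3. Step 2 — apply |x|_p = p^{-v_p(x)} = 19^{-3} = 1/6859.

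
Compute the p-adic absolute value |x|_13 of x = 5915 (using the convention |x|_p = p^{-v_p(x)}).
|5915|_13 = 1/169

Step 1 — compute v_13(x) by factoring powers of 13 out of the numerator and denominator: v_13(5915) = 2. Step 2 — apply |x|_p = p^{-v_p(x)} = 13^{-2} = 1/169.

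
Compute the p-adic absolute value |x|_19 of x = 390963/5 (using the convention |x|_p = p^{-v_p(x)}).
|390963/5|_19 = 1/130321

Step 1 — compute v_19(x) by factoring powers of 19 out of the numerator and denominator: v_19(390963/5) = 4. Step 2 — apply |x|_p = p^{-v_p(x)} = 19^{-4} = 1/130321.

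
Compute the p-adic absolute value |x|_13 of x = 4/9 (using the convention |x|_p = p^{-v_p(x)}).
|4/9|_13 = 1

Step 1 — compute v_13(x) by factoring powers of 13 out of the numerator and denominator: v_13(4/9) = 0. Step 2 — apply |x|_p = p^{-v_p(x)} = 13^{0} = 1.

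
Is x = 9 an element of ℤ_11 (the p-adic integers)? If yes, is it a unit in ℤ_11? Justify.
x ∈ ℤ_11^× (unit); v_11(x) = 0

ℤ_11 = {x ∈ ℚ_11 : v_11(x) ≥ 0} and ℤ_11^× = {x ∈ ℤ_11 : v_11(x) = 0}. Here v_11(9) = v_11(num) − v_11(den) = 0; compare against these criteria.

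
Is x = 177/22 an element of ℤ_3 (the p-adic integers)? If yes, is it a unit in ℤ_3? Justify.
x ∈ ℤ_3 but not a unit; v_3(x) = 1 > 0

ℤ_3 = {x ∈ ℚ_3 : v_3(x) ≥ 0} and ℤ_3^× = {x ∈ ℤ_3 : v_3(x) = 0}. Here v_3(177/22) = v_3(num) − v_3(den) = 1; compare against these criteria.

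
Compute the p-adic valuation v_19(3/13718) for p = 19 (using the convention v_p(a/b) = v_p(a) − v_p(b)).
v_19(3/13718) = -3

Factor powers of 19 from the numerator and denominator of the reduced fraction: 3 = 19^0 · 3 and 13718 = 19^3 · 2. Apply v_p(a/b) = v_p(a) − v_p(b): v_19(3/13718) = 0 − 3 = -3.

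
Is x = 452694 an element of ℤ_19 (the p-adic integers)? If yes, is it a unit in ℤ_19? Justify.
x ∈ ℤ_19 but not a unit; v_19(x) = 3 > 0

ℤ_19 = {x ∈ ℚ_19 : v_19(x) ≥ 0} and ℤ_19^× = {x ∈ ℤ_19 : v_19(x) = 0}. Here v_19(452694) = v_19(num) − v_19(den) = 3; compare against these criteria.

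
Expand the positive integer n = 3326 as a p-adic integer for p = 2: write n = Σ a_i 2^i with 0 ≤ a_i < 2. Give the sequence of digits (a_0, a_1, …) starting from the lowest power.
(a_0, a_1, …) = (0, 1, 1, 1, 1, 1, 1, 1, 0, 0, 1, 1)

Repeated division by 2 gives the digits low-to-high: 3326 = 1·2^1 + 1·2^2 + 1·2^3 + 1·2^4 + 1·2^5 + 1·2^6 + 1·2^7 + 1·2^10 + 1·2^11. Digit sequence: (0, 1, 1, 1, 1, 1, 1, 1, 0, 0, 1, 1).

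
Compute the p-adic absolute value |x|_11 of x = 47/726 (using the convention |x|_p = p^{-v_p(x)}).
|47/726|_11 = 121

Step 1 — compute v_11(x) by factoring powers of 11 out of the numerator and denominator: v_11(47/726) = -2. Step 2 — apply |x|_p = p^{-v_p(x)} = 11^{2} = 121.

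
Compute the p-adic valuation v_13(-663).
v_13(-663) = 1

v_13(n) is the largest exponent k such that 13^k divides n. Factor out: -663 = -13^1 · 51. (Sign doesn't affect v_p.) So v_13(-663) = 1.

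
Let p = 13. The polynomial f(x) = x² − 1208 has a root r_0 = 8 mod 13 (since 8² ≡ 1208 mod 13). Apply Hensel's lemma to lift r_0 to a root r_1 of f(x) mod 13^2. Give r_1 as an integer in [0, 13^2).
r_1 = 164 (mod 169)

Hensel's recurrence: r_{i+1} = r_i − f(r_i)·(f′(r_i))^{-1} mod 13^{i+2}, with f′(x) = 2x. Iterate:
  r_0 = 8 (mod 13)
  r_1 = 164 (mod 169)
Final: r_1 = 164, and one checks f(r_1) ≡ 0 mod 13^2.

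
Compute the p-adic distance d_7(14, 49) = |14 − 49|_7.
d_7(14, 49) = 1/7

Step 1 — x − y = 14 − 49 = -35. Step 2 — v_7(-35) = 1 (factor: -35 = −(7^1 · 5); the sign does not affect v_p). Step 3 — |x − y|_7 = 7^{-1} = 1/7.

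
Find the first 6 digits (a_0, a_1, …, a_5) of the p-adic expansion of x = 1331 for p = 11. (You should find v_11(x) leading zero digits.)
(a_0, …, a_5) = (0, 0, 0, 1, 0, 0)

v_11(1331) = 3, so a_0 = ... = a_2 = 0. Factor out: x = 11^3 · u with u = 1 a unit in ℤ_11. Expand u iteratively via a_{v+i} = u_i mod 11, u_{i+1} = (u_i − a_{v+i})/11:
  u_0 = 1;  a_3 = 1;  u_1 = (u_0 − 1)/11 = 0
  u_1 = 0;  a_4 = 0;  u_2 = (u_1 − 0)/11 = 0
  u_2 = 0;  a_5 = 0;  u_3 = (u_2 − 0)/11 = 0
Digits: (0, 0, 0, 1, 0, 0).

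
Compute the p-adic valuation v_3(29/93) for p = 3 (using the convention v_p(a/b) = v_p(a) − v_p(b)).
v_3(29/93) = -1

Factor powers of 3 from the numerator and denominator of the reduced fraction: 29 = 3^0 · 29 and 93 = 3^1 · 31. Apply v_p(a/b) = v_p(a) − v_p(b): v_3(29/93) = 0 − 1 = -1.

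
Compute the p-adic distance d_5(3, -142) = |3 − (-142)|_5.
d_5(3, -142) = 1/5

Step 1 — x − y = 3 − (-142) = 145. Step 2 — v_5(145) = 1 (factor: 145 = (5^1 · 29); the sign does not affect v_p). Step 3 — |x − y|_5 = 5^{-1} = 1/5.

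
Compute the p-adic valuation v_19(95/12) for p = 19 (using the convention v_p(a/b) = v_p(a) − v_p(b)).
v_19(95/12) = 1

Factor powers of 19 from the numerator and denominator of the reduced fraction: 95 = 19^1 · 5 and 12 = 19^0 · 12. Apply v_p(a/b) = v_p(a) − v_p(b): v_19(95/12) = 1 − 0 = 1.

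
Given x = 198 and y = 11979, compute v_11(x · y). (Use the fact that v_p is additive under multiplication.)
v_11(2371842) = 4

v_p(x) = 1 (factor: 198 = 11^1 · 18); v_p(y) = 3 (factor: 11979 = 11^3 · 9). Additivity: v_p(xy) = v_p(x) + v_p(y) = 1 + 3 = 4. (Direct check: xy = 2371842 = 11^4 · (162).)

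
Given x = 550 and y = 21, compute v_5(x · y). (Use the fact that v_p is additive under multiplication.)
v_5(11550) = 2

v_p(x) = 2 (factor: 550 = 5^2 · 22); v_p(y) = 0 (factor: 21 = 5^0 · 21). Additivity: v_p(xy) = v_p(x) + v_p(y) = 2 + 0 = 2. (Direct check: xy = 11550 = 5^2 · (462).)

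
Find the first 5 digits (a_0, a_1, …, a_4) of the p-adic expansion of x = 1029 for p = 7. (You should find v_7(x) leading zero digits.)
(a_0, …, a_4) = (0, 0, 0, 3, 0)

v_7(1029) = 3, so a_0 = ... = a_2 = 0. Factor out: x = 7^3 · u with u = 3 a unit in ℤ_7. Expand u iteratively via a_{v+i} = u_i mod 7, u_{i+1} = (u_i − a_{v+i})/7:
  u_0 = 3;  a_3 = 3;  u_1 = (u_0 − 3)/7 = 0
  u_1 = 0;  a_4 = 0;  u_2 = (u_1 − 0)/7 = 0
Digits: (0, 0, 0, 3, 0).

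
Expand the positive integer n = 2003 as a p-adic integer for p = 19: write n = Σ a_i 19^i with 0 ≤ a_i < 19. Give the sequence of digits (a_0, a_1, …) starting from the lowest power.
(a_0, a_1, …) = (8, 10, 5)

Repeated division by 19 gives the digits low-to-high: 2003 = 8 + 10·19^1 + 5·19^2. Digit sequence: (8, 10, 5).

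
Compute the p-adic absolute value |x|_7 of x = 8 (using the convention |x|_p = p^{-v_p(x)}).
|8|_7 = 1

Step 1 — compute v_7(x) by factoring powers of 7 out of the numerator and denominator: v_7(8) = 0. Step 2 — apply |x|_p = p^{-v_p(x)} = 7^{0} = 1.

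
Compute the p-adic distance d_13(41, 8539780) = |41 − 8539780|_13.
d_13(41, 8539780) = 1/371293

Step 1 — x − y = 41 − 8539780 = -8539739. Step 2 — v_13(-8539739) = 5 (factor: -8539739 = −(13^5 · 23); the sign does not affect v_p). Step 3 — |x − y|_13 = 13^{-5} = 1/371293.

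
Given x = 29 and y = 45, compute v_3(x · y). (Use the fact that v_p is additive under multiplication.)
v_3(1305) = 2

v_p(x) = 0 (factor: 29 = 3^0 · 29); v_p(y) = 2 (factor: 45 = 3^2 · 5). Additivity: v_p(xy) = v_p(x) + v_p(y) = 0 + 2 = 2. (Direct check: xy = 1305 = 3^2 · (145).)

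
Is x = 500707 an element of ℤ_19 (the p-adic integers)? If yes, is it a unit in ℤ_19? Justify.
x ∈ ℤ_19 but not a unit; v_19(x) = 3 > 0

ℤ_19 = {x ∈ ℚ_19 : v_19(x) ≥ 0} and ℤ_19^× = {x ∈ ℤ_19 : v_19(x) = 0}. Here v_19(500707) = v_19(num) − v_19(den) = 3; compare against these criteria.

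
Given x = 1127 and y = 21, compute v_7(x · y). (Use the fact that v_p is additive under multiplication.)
v_7(23667) = 3

v_p(x) = 2 (factor: 1127 = 7^2 · 23); v_p(y) = 1 (factor: 21 = 7^1 · 3). Additivity: v_p(xy) = v_p(x) + v_p(y) = 2 + 1 = 3. (Direct check: xy = 23667 = 7^3 · (69).)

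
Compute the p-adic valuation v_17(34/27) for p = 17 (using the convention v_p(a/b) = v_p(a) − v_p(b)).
v_17(34/27) = 1

Factor powers of 17 from the numerator and denominator of the reduced fraction: 34 = 17^1 · 2 and 27 = 17^0 · 27. Apply v_p(a/b) = v_p(a) − v_p(b): v_17(34/27) = 1 − 0 = 1.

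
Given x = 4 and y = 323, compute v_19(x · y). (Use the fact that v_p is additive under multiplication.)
v_19(1292) = 1

v_p(x) = 0 (factor: 4 = 19^0 · 4); v_p(y) = 1 (factor: 323 = 19^1 · 17). Additivity: v_p(xy) = v_p(x) + v_p(y) = 0 + 1 = 1. (Direct check: xy = 1292 = 19^1 · (68).)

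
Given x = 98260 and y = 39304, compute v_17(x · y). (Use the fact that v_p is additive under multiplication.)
v_17(3862011040) = 6

v_p(x) = 3 (factor: 98260 = 17^3 · 20); v_p(y) = 3 (factor: 39304 = 17^3 · 8). Additivity: v_p(xy) = v_p(x) + v_p(y) = 3 + 3 = 6. (Direct check: xy = 3862011040 = 17^6 · (160).)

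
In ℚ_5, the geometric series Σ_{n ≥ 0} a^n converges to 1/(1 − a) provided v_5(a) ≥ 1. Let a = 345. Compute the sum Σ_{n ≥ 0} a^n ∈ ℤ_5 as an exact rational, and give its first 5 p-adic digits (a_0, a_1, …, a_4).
Σ a^n = 1/(1 − a) = -1/344;  first 5 digits = (1, 4, 4, 3, 3)

v_5(a) = 1 ≥ 1, so the series converges in ℤ_5 to 1/(1 − a) = 1/(1 − 345) = -1/344. Expand this rational in ℤ_5: compute digits iteratively via d_i = x_i mod 5, x_{i+1} = (x_i − d_i)/5. The first 5 digits are (1, 4, 4, 3, 3).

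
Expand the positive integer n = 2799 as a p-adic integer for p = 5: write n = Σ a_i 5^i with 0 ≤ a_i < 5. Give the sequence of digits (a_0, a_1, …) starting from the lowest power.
(a_0, a_1, …) = (4, 4, 1, 2, 4)

Repeated division by 5 gives the digits low-to-high: 2799 = 4 + 4·5^1 + 1·5^2 + 2·5^3 + 4·5^4. Digit sequence: (4, 4, 1, 2, 4).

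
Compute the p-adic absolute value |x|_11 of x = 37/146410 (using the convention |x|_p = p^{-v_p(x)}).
|37/146410|_11 = 14641

Step 1 — compute v_11(x) by factoring powers of 11 out of the numerator and denominator: v_11(37/146410) = -4. Step 2 — apply |x|_p = p^{-v_p(x)} = 11^{4} = 14641.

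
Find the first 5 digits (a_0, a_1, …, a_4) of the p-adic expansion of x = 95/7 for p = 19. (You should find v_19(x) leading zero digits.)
(a_0, …, a_4) = (0, 17, 10, 13, 2)

v_19(95/7) = 1, so a_0 = ... = a_0 = 0. Factor out: x = 19^1 · u with u = 5/7 a unit in ℤ_19. Expand u iteratively via a_{v+i} = u_i mod 19, u_{i+1} = (u_i − a_{v+i})/19:
  u_0 = 5/7;  a_1 = 17;  u_1 = (u_0 − 17)/19 = -6/7
  u_1 = -6/7;  a_2 = 10;  u_2 = (u_1 − 10)/19 = -4/7
  u_2 = -4/7;  a_3 = 13;  u_3 = (u_2 − 13)/19 = -5/7
  u_3 = -5/7;  a_4 = 2;  u_4 = (u_3 − 2)/19 = -1/7
Digits: (0, 17, 10, 13, 2).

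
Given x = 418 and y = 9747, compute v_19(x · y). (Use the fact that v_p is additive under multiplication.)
v_19(4074246) = 3

v_p(x) = 1 (factor: 418 = 19^1 · 22); v_p(y) = 2 (factor: 9747 = 19^2 · 27). Additivity: v_p(xy) = v_p(x) + v_p(y) = 1 + 2 = 3. (Direct check: xy = 4074246 = 19^3 · (594).)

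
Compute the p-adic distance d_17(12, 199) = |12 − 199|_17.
d_17(12, 199) = 1/17

Step 1 — x − y = 12 − 199 = -187. Step 2 — v_17(-187) = 1 (factor: -187 = −(17^1 · 11); the sign does not affect v_p). Step 3 — |x − y|_17 = 17^{-1} = 1/17.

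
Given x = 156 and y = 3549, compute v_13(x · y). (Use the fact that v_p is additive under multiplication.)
v_13(553644) = 3

v_p(x) = 1 (factor: 156 = 13^1 · 12); v_p(y) = 2 (factor: 3549 = 13^2 · 21). Additivity: v_p(xy) = v_p(x) + v_p(y) = 1 + 2 = 3. (Direct check: xy = 553644 = 13^3 · (252).)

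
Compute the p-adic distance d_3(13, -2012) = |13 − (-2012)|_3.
d_3(13, -2012) = 1/81

Step 1 — x − y = 13 − (-2012) = 2025. Step 2 — v_3(2025) = 4 (factor: 2025 = (3^4 · 25); the sign does not affect v_p). Step 3 — |x − y|_3 = 3^{-4} = 1/81.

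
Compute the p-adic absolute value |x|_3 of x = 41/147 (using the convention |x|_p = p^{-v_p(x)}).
|41/147|_3 = 3

Step 1 — compute v_3(x) by factoring powers of 3 out of the numerator and denominator: v_3(41/147) = -1. Step 2 — apply |x|_p = p^{-v_p(x)} = 3^{1} = 3.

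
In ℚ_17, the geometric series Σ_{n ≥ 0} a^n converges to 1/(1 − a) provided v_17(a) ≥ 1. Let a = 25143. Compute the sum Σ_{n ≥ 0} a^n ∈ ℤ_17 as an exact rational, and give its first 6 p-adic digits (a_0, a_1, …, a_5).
Σ a^n = 1/(1 − a) = -1/25142;  first 6 digits = (1, 0, 2, 5, 4, 3)

v_17(a) = 2 ≥ 1, so the series converges in ℤ_17 to 1/(1 − a) = 1/(1 − 25143) = -1/25142. Expand this rational in ℤ_17: compute digits iteratively via d_i = x_i mod 17, x_{i+1} = (x_i − d_i)/17. The first 6 digits are (1, 0, 2, 5, 4, 3).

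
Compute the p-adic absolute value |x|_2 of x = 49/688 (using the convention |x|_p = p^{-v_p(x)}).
|49/688|_2 = 16

Step 1 — compute v_2(x) by factoring powers of 2 out of the numerator and denominator: v_2(49/688) = -4. Step 2 — apply |x|_p = p^{-v_p(x)} = 2^{4} = 16.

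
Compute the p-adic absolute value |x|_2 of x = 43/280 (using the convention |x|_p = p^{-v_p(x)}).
|43/280|_2 = 8

Step 1 — compute v_2(x) by factoring powers of 2 out of the numerator and denominator: v_2(43/280) = -3. Step 2 — apply |x|_p = p^{-v_p(x)} = 2^{3} = 8.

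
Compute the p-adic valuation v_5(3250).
v_5(3250) = 3

v_5(n) is the largest exponent k such that 5^k divides n. Factor out: 3250 = 5^3 · 26. (Sign doesn't affect v_p.) So v_5(3250) = 3.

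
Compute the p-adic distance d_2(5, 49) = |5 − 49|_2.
d_2(5, 49) = 1/4

Step 1 — x − y = 5 − 49 = -44. Step 2 — v_2(-44) = 2 (factor: -44 = −(2^2 · 11); the sign does not affect v_p). Step 3 — |x − y|_2 = 2^{-2} = 1/4.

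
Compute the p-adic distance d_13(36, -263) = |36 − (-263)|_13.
d_13(36, -263) = 1/13

Step 1 — x − y = 36 − (-263) = 299. Step 2 — v_13(299) = 1 (factor: 299 = (13^1 · 23); the sign does not affect v_p). Step 3 — |x − y|_13 = 13^{-1} = 1/13.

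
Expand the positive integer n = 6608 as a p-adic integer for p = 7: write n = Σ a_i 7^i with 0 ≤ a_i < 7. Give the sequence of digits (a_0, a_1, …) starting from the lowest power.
(a_0, a_1, …) = (0, 6, 1, 5, 2)

Repeated division by 7 gives the digits low-to-high: 6608 = 6·7^1 + 1·7^2 + 5·7^3 + 2·7^4. Digit sequence: (0, 6, 1, 5, 2).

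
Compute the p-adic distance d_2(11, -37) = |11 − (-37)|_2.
d_2(11, -37) = 1/16

Step 1 — x − y = 11 − (-37) = 48. Step 2 — v_2(48) = 4 (factor: 48 = (2^4 · 3); the sign does not affect v_p). Step 3 — |x − y|_2 = 2^{-4} = 1/16.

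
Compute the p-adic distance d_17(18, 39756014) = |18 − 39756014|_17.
d_17(18, 39756014) = 1/1419857

Step 1 — x − y = 18 − 39756014 = -39755996. Step 2 — v_17(-39755996) = 5 (factor: -39755996 = −(17^5 · 28); the sign does not affect v_p). Step 3 — |x − y|_17 = 17^{-5} = 1/1419857.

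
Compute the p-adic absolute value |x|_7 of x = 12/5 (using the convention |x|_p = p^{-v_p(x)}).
|12/5|_7 = 1

Step 1 — compute v_7(x) by factoring powers of 7 out of the numerator and denominator: v_7(12/5) = 0. Step 2 — apply |x|_p = p^{-v_p(x)} = 7^{0} = 1.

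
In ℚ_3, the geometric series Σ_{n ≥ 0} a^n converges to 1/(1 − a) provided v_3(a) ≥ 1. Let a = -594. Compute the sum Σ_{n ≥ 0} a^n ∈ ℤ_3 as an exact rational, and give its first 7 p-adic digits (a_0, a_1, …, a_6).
Σ a^n = 1/(1 − a) = 1/595;  first 7 digits = (1, 0, 0, 2, 1, 0, 0)

v_3(a) = 3 ≥ 1, so the series converges in ℤ_3 to 1/(1 − a) = 1/(1 − (-594)) = 1/595. Expand this rational in ℤ_3: compute digits iteratively via d_i = x_i mod 3, x_{i+1} = (x_i − d_i)/3. The first 7 digits are (1, 0, 0, 2, 1, 0, 0).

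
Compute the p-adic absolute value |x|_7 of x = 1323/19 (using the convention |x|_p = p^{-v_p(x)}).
|1323/19|_7 = 1/49

Step 1 — compute v_7(x) by factoring powers of 7 out of the numerator and denominator: v_7(1323/19) = 2. Step 2 — apply |x|_p = p^{-v_p(x)} = 7^{-2} = 1/49.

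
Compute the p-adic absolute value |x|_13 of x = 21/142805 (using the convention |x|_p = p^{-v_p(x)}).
|21/142805|_13 = 28561

Step 1 — compute v_13(x) by factoring powers of 13 out of the numerator and denominator: v_13(21/142805) = -4. Step 2 — apply |x|_p = p^{-v_p(x)} = 13^{4} = 28561.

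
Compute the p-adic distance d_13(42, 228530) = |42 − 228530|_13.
d_13(42, 228530) = 1/28561

Step 1 — x − y = 42 − 228530 = -228488. Step 2 — v_13(-228488) = 4 (factor: -228488 = −(13^4 · 8); the sign does not affect v_p). Step 3 — |x − y|_13 = 13^{-4} = 1/28561.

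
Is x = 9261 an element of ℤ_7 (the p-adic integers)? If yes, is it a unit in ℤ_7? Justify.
x ∈ ℤ_7 but not a unit; v_7(x) = 3 > 0

ℤ_7 = {x ∈ ℚ_7 : v_7(x) ≥ 0} and ℤ_7^× = {x ∈ ℤ_7 : v_7(x) = 0}. Here v_7(9261) = v_7(num) − v_7(den) = 3; compare against these criteria.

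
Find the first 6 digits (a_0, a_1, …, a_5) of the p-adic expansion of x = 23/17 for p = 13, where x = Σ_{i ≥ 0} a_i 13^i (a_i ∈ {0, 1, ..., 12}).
(a_0, …, a_5) = (9, 4, 5, 8, 7, 4)

v_13(23/17) = 0 (numerator and denominator both coprime to 13), so x ∈ ℤ_13^×. Compute digits iteratively via a_i = x_i mod 13, x_{i+1} = (x_i − a_i)/13, with x_0 = x:
  x_0 = 23/17;  a_0 = 9;  x_1 = (x_0 − 9)/13 = -10/17
  x_1 = -10/17;  a_1 = 4;  x_2 = (x_1 − 4)/13 = -6/17
  x_2 = -6/17;  a_2 = 5;  x_3 = (x_2 − 5)/13 = -7/17
  x_3 = -7/17;  a_3 = 8;  x_4 = (x_3 − 8)/13 = -11/17
  x_4 = -11/17;  a_4 = 7;  x_5 = (x_4 − 7)/13 = -10/17
  x_5 = -10/17;  a_5 = 4;  x_6 = (x_5 − 4)/13 = -6/17
Digits: (9, 4, 5, 8, 7, 4).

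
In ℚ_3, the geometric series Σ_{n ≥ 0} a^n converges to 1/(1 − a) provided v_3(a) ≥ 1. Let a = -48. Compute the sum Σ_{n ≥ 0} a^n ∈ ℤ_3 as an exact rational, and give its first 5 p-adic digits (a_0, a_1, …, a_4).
Σ a^n = 1/(1 − a) = 1/49;  first 5 digits = (1, 2, 1, 1, 1)

v_3(a) = 1 ≥ 1, so the series converges in ℤ_3 to 1/(1 − a) = 1/(1 − (-48)) = 1/49. Expand this rational in ℤ_3: compute digits iteratively via d_i = x_i mod 3, x_{i+1} = (x_i − d_i)/3. The first 5 digits are (1, 2, 1, 1, 1).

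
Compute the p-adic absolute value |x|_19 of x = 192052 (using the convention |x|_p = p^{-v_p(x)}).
|192052|_19 = 1/6859

Step 1 — compute v_19(x) by factoring powers of 19 out of the numerator and denominator: v_19(192052) = 3. Step 2 — apply |x|_p = p^{-v_p(x)} = 19^{-3} = 1/6859.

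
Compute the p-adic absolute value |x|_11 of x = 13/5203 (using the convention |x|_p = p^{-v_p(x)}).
|13/5203|_11 = 121

Step 1 — compute v_11(x) by factoring powers of 11 out of the numerator and denominator: v_11(13/5203) = -2. Step 2 — apply |x|_p = p^{-v_p(x)} = 11^{2} = 121.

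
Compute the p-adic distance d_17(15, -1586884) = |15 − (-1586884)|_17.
d_17(15, -1586884) = 1/83521

Step 1 — x − y = 15 − (-1586884) = 1586899. Step 2 — v_17(1586899) = 4 (factor: 1586899 = (17^4 · 19); the sign does not affect v_p). Step 3 — |x − y|_17 = 17^{-4} = 1/83521.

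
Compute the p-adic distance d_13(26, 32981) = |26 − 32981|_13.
d_13(26, 32981) = 1/2197

Step 1 — x − y = 26 − 32981 = -32955. Step 2 — v_13(-32955) = 3 (factor: -32955 = −(13^3 · 15); the sign does not affect v_p). Step 3 — |x − y|_13 = 13^{-3} = 1/2197.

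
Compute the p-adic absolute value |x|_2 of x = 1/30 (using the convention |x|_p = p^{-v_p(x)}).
|1/30|_2 = 2

Step 1 — compute v_2(x) by factoring powers of 2 out of the numerator and denominator: v_2(1/30) = -1. Step 2 — apply |x|_p = p^{-v_p(x)} = 2^{1} = 2.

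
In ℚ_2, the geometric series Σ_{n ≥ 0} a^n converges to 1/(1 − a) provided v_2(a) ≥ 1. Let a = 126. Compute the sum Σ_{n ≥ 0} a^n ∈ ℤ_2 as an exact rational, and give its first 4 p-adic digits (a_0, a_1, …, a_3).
Σ a^n = 1/(1 − a) = -1/125;  first 4 digits = (1, 1, 0, 1)

v_2(a) = 1 ≥ 1, so the series converges in ℤ_2 to 1/(1 − a) = 1/(1 − 126) = -1/125. Expand this rational in ℤ_2: compute digits iteratively via d_i = x_i mod 2, x_{i+1} = (x_i − d_i)/2. The first 4 digits are (1, 1, 0, 1).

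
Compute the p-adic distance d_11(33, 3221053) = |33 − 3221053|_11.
d_11(33, 3221053) = 1/161051

Step 1 — x − y = 33 − 3221053 = -3221020. Step 2 — v_11(-3221020) = 5 (factor: -3221020 = −(11^5 · 20); the sign does not affect v_p). Step 3 — |x − y|_11 = 11^{-5} = 1/161051.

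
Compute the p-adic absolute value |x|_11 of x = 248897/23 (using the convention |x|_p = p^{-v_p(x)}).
|248897/23|_11 = 1/14641

Step 1 — compute v_11(x) by factoring powers of 11 out of the numerator and denominator: v_11(248897/23) = 4. Step 2 — apply |x|_p = p^{-v_p(x)} = 11^{-4} = 1/14641.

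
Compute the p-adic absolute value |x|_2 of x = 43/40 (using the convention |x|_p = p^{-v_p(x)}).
|43/40|_2 = 8

Step 1 — compute v_2(x) by factoring powers of 2 out of the numerator and denominator: v_2(43/40) = -3. Step 2 — apply |x|_p = p^{-v_p(x)} = 2^{3} = 8.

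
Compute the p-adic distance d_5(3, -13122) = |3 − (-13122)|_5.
d_5(3, -13122) = 1/625

Step 1 — x − y = 3 − (-13122) = 13125. Step 2 — v_5(13125) = 4 (factor: 13125 = (5^4 · 21); the sign does not affect v_p). Step 3 — |x − y|_5 = 5^{-4} = 1/625.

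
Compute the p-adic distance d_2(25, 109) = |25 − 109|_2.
d_2(25, 109) = 1/4

Step 1 — x − y = 25 − 109 = -84. Step 2 — v_2(-84) = 2 (factor: -84 = −(2^2 · 21); the sign does not affect v_p). Step 3 — |x − y|_2 = 2^{-2} = 1/4.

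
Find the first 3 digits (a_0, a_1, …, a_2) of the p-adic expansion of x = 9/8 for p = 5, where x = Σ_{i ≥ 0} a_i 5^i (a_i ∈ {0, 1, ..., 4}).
(a_0, …, a_2) = (3, 4, 1)

v_5(9/8) = 0 (numerator and denominator both coprime to 5), so x ∈ ℤ_5^×. Compute digits iteratively via a_i = x_i mod 5, x_{i+1} = (x_i − a_i)/5, with x_0 = x:
  x_0 = 9/8;  a_0 = 3;  x_1 = (x_0 − 3)/5 = -3/8
  x_1 = -3/8;  a_1 = 4;  x_2 = (x_1 − 4)/5 = -7/8
  x_2 = -7/8;  a_2 = 1;  x_3 = (x_2 − 1)/5 = -3/8
Digits: (3, 4, 1).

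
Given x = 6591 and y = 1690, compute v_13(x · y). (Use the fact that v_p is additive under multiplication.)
v_13(11138790) = 5

v_p(x) = 3 (factor: 6591 = 13^3 · 3); v_p(y) = 2 (factor: 1690 = 13^2 · 10). Additivity: v_p(xy) = v_p(x) + v_p(y) = 3 + 2 = 5. (Direct check: xy = 11138790 = 13^5 · (30).)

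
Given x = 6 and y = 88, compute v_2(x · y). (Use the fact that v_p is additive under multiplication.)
v_2(528) = 4

v_p(x) = 1 (factor: 6 = 2^1 · 3); v_p(y) = 3 (factor: 88 = 2^3 · 11). Additivity: v_p(xy) = v_p(x) + v_p(y) = 1 + 3 = 4. (Direct check: xy = 528 = 2^4 · (33).)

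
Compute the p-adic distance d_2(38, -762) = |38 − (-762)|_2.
d_2(38, -762) = 1/32

Step 1 — x − y = 38 − (-762) = 800. Step 2 — v_2(800) = 5 (factor: 800 = (2^5 · 25); the sign does not affect v_p). Step 3 — |x − y|_2 = 2^{-5} = 1/32.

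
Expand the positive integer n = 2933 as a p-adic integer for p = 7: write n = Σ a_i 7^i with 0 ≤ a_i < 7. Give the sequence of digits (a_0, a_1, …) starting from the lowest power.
(a_0, a_1, …) = (0, 6, 3, 1, 1)

Repeated division by 7 gives the digits low-to-high: 2933 = 6·7^1 + 3·7^2 + 1·7^3 + 1·7^4. Digit sequence: (0, 6, 3, 1, 1).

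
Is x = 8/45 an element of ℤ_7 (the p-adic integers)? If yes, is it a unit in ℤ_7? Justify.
x ∈ ℤ_7^× (unit); v_7(x) = 0

ℤ_7 = {x ∈ ℚ_7 : v_7(x) ≥ 0} and ℤ_7^× = {x ∈ ℤ_7 : v_7(x) = 0}. Here v_7(8/45) = v_7(num) − v_7(den) = 0; compare against these criteria.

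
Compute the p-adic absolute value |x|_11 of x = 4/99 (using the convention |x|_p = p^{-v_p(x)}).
|4/99|_11 = 11

Step 1 — compute v_11(x) by factoring powers of 11 out of the numerator and denominator: v_11(4/99) = -1. Step 2 — apply |x|_p = p^{-v_p(x)} = 11^{1} = 11.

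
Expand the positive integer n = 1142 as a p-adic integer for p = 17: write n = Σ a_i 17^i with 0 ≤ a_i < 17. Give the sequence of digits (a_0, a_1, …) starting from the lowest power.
(a_0, a_1, …) = (3, 16, 3)

Repeated division by 17 gives the digits low-to-high: 1142 = 3 + 16·17^1 + 3·17^2. Digit sequence: (3, 16, 3).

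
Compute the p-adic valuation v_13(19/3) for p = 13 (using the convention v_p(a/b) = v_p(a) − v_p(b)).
v_13(19/3) = 0

Factor powers of 13 from the numerator and denominator of the reduced fraction: 19 = 13^0 · 19 and 3 = 13^0 · 3. Apply v_p(a/b) = v_p(a) − v_p(b): v_13(19/3) = 0 − 0 = 0.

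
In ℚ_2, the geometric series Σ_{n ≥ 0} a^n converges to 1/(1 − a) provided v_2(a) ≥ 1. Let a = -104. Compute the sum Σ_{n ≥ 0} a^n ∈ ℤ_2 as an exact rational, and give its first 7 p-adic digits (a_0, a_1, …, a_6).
Σ a^n = 1/(1 − a) = 1/105;  first 7 digits = (1, 0, 0, 1, 1, 0, 1)

v_2(a) = 3 ≥ 1, so the series converges in ℤ_2 to 1/(1 − a) = 1/(1 − (-104)) = 1/105. Expand this rational in ℤ_2: compute digits iteratively via d_i = x_i mod 2, x_{i+1} = (x_i − d_i)/2. The first 7 digits are (1, 0, 0, 1, 1, 0, 1).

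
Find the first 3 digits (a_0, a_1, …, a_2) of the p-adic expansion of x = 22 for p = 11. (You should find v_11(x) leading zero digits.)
(a_0, …, a_2) = (0, 2, 0)

v_11(22) = 1, so a_0 = ... = a_0 = 0. Factor out: x = 11^1 · u with u = 2 a unit in ℤ_11. Expand u iteratively via a_{v+i} = u_i mod 11, u_{i+1} = (u_i − a_{v+i})/11:
  u_0 = 2;  a_1 = 2;  u_1 = (u_0 − 2)/11 = 0
  u_1 = 0;  a_2 = 0;  u_2 = (u_1 − 0)/11 = 0
Digits: (0, 2, 0).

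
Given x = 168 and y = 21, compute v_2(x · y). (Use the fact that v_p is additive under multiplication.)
v_2(3528) = 3

v_p(x) = 3 (factor: 168 = 2^3 · 21); v_p(y) = 0 (factor: 21 = 2^0 · 21). Additivity: v_p(xy) = v_p(x) + v_p(y) = 3 + 0 = 3. (Direct check: xy = 3528 = 2^3 · (441).)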